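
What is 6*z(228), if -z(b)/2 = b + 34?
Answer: -3144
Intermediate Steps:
z(b) = -68 - 2*b (z(b) = -2*(b + 34) = -2*(34 + b) = -68 - 2*b)
6*z(228) = 6*(-68 - 2*228) = 6*(-68 - 456) = 6*(-524) = -3144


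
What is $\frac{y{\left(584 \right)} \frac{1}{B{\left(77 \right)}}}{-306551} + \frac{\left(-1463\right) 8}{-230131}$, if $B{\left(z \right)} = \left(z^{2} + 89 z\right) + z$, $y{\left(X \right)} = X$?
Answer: $\frac{4194211206912}{82469312283589} \approx 0.050858$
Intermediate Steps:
$B{\left(z \right)} = z^{2} + 90 z$
$\frac{y{\left(584 \right)} \frac{1}{B{\left(77 \right)}}}{-306551} + \frac{\left(-1463\right) 8}{-230131} = \frac{584 \frac{1}{77 \left(90 + 77\right)}}{-306551} + \frac{\left(-1463\right) 8}{-230131} = \frac{584}{77 \cdot 167} \left(- \frac{1}{306551}\right) - - \frac{1064}{20921} = \frac{584}{12859} \left(- \frac{1}{306551}\right) + \frac{1064}{20921} = - \frac{584}{3941939309} + \frac{1064}{20921} = \frac{4194211206912}{82469312283589}$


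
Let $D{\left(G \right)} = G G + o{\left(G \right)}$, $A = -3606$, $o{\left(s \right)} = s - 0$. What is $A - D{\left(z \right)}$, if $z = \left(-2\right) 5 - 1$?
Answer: $-3716$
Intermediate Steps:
$o{\left(s \right)} = s$ ($o{\left(s \right)} = s + 0 = s$)
$z = -11$ ($z = -10 - 1 = -11$)
$D{\left(G \right)} = G + G^{2}$ ($D{\left(G \right)} = G G + G = G^{2} + G = G + G^{2}$)
$A - D{\left(z \right)} = -3606 - - 11 \left(1 - 11\right) = -3606 - \left(-11\right) \left(-10\right) = -3606 - 110 = -3716$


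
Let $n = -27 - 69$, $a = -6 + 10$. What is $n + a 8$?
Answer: $-64$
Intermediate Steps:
$a = 4$
$n = -96$ ($n = -27 - 69 = -96$)
$n + a 8 = -96 + 4 \cdot 8 = -96 + 32 = -64$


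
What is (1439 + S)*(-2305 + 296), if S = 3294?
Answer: -9508597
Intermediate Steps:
(1439 + S)*(-2305 + 296) = (1439 + 3294)*(-2305 + 296) = 4733*(-2009) = -9508597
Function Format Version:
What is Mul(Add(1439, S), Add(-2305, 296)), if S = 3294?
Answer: -9508597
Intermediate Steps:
Mul(Add(1439, S), Add(-2305, 296)) = Mul(Add(1439, 3294), Add(-2305, 296)) = Mul(4733, -2009) = -9508597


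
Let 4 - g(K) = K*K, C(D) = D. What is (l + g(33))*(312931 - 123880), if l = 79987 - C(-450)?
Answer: 15001574952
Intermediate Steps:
l = 80437 (l = 79987 - 1*(-450) = 79987 + 450 = 80437)
g(K) = 4 - K² (g(K) = 4 - K*K = 4 - K²)
(l + g(33))*(312931 - 123880) = (80437 + (4 - 1*33²))*(312931 - 123880) = (80437 + (4 - 1*1089))*189051 = (80437 + (4 - 1089))*189051 = (80437 - 1085)*189051 = 79352*189051 = 15001574952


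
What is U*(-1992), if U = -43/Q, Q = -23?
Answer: -85656/23 ≈ -3724.2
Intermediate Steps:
U = 43/23 (U = -43/(-23) = -43*(-1/23) = 43/23 ≈ 1.8696)
U*(-1992) = (43/23)*(-1992) = -85656/23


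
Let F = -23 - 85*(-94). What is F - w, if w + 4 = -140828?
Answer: 148799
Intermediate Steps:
w = -140832 (w = -4 - 140828 = -140832)
F = 7967 (F = -23 + 7990 = 7967)
F - w = 7967 - 1*(-140832) = 7967 + 140832 = 148799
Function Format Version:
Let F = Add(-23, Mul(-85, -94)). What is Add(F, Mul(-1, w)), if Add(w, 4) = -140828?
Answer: 148799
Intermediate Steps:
w = -140832 (w = Add(-4, -140828) = -140832)
F = 7967 (F = Add(-23, 7990) = 7967)
Add(F, Mul(-1, w)) = Add(7967, Mul(-1, -140832)) = Add(7967, 140832) = 148799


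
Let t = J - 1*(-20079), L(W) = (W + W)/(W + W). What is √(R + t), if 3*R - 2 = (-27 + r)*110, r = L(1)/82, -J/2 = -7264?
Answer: 2*√127152111/123 ≈ 183.35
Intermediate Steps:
J = 14528 (J = -2*(-7264) = 14528)
L(W) = 1 (L(W) = (2*W)/((2*W)) = (2*W)*(1/(2*W)) = 1)
r = 1/82 ≈ 0.012195
t = 34607 (t = 14528 - 1*(-20079) = 14528 + 20079 = 34607)
R = -121633/123 (R = ⅔ + ((-27 + 1/82)*110)/3 = ⅔ + (-2213/82*110)/3 = ⅔ + (⅓)*(-121715/41) = ⅔ - 121715/123 = -121633/123 ≈ -988.89)
√(R + t) = √(-121633/123 + 34607) = √(4135028/123) = 2*√127152111/123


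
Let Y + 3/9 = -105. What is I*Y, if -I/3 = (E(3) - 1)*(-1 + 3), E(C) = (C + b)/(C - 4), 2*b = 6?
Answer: -4424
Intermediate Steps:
Y = -316/3 (Y = -⅓ - 105 = -316/3 ≈ -105.33)
b = 3 (b = (½)*6 = 3)
E(C) = (3 + C)/(-4 + C) (E(C) = (C + 3)/(C - 4) = (3 + C)/(-4 + C))
I = 42 (I = -3*((3 + 3)/(-4 + 3) - 1)*(-1 + 3) = -3*(6/(-1) - 1)*2 = -3*(-1*6 - 1)*2 = -3*(-6 - 1)*2 = -(-21)*2 = -3*(-14) = 42)
I*Y = 42*(-316/3) = -4424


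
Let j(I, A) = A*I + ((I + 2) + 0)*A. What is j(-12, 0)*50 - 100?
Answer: -100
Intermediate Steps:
j(I, A) = A*I + A*(2 + I) (j(I, A) = A*I + ((2 + I) + 0)*A = A*I + (2 + I)*A = A*I + A*(2 + I))
j(-12, 0)*50 - 100 = (2*0*(1 - 12))*50 - 100 = (2*0*(-11))*50 - 100 = 0*50 - 100 = 0 - 100 = -100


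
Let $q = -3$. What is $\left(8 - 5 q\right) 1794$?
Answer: $41262$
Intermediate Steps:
$\left(8 - 5 q\right) 1794 = \left(8 - -15\right) 1794 = \left(8 + 15\right) 1794 = 23 \cdot 1794 = 41262$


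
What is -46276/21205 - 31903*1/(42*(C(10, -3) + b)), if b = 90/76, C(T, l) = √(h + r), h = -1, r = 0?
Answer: -193927107883/514921015 + 23033966*I/72849 ≈ -376.62 + 316.19*I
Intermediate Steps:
C(T, l) = I (C(T, l) = √(-1 + 0) = √(-1) = I)
b = 45/38 (b = 90*(1/76) = 45/38 ≈ 1.1842)
-46276/21205 - 31903*1/(42*(C(10, -3) + b)) = -46276/21205 - 31903*1/(42*(I + 45/38)) = -46276*1/21205 - (9092355/24283 - 23033966*I/72849) = -46276/21205 - 31903*361*(945/19 - 42*I)/1529829 = -46276/21205 - 11516983*(945/19 - 42*I)/1529829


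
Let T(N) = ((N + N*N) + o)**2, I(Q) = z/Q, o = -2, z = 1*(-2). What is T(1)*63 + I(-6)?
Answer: 1/3 ≈ 0.33333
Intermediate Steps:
z = -2
I(Q) = -2/Q
T(N) = (-2 + N + N**2)**2 (T(N) = ((N + N*N) - 2)**2 = ((N + N**2) - 2)**2 = (-2 + N + N**2)**2)
T(1)*63 + I(-6) = (-2 + 1 + 1**2)**2*63 - 2/(-6) = (-2 + 1 + 1)**2*63 - 2*(-1/6) = 0**2*63 + 1/3 = 0*63 + 1/3 = 0 + 1/3 = 1/3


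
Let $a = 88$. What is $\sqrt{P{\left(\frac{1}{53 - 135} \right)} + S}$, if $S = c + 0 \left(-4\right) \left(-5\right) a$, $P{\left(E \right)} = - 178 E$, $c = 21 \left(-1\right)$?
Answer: $\frac{2 i \sqrt{7913}}{41} \approx 4.3393 i$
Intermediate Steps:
$c = -21$
$S = -21$ ($S = -21 + 0 \left(-4\right) \left(-5\right) 88 = -21 + 0 \left(-5\right) 88 = -21 + 0 \cdot 88 = -21 + 0 = -21$)
$\sqrt{P{\left(\frac{1}{53 - 135} \right)} + S} = \sqrt{- \frac{178}{53 - 135} - 21} = \sqrt{- \frac{178}{-82} - 21} = \sqrt{\left(-178\right) \left(- \frac{1}{82}\right) - 21} = \sqrt{\frac{89}{41} - 21} = \sqrt{- \frac{772}{41}} = \frac{2 i \sqrt{7913}}{41}$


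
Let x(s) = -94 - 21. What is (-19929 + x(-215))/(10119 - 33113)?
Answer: 10022/11497 ≈ 0.87171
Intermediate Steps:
x(s) = -115
(-19929 + x(-215))/(10119 - 33113) = (-19929 - 115)/(10119 - 33113) = -20044/(-22994) = -20044*(-1/22994) = 10022/11497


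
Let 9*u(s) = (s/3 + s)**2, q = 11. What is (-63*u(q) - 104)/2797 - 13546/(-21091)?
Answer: 35427050/530923743 ≈ 0.066727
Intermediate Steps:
u(s) = 16*s**2/81 (u(s) = (s/3 + s)**2/9 = (4*s/3)**2/9 = (16*s**2/9)/9 = 16*s**2/81)
(-63*u(q) - 104)/2797 - 13546/(-21091) = (-112*11**2/9 - 104)/2797 - 13546/(-21091) = (-112*121/9 - 104)*(1/2797) - 13546*(-1/21091) = (-63*1936/81 - 104)*(1/2797) + 13546/21091 = (-13552/9 - 104)*(1/2797) + 13546/21091 = -14488/9*1/2797 + 13546/21091 = -14488/25173 + 13546/21091 = 35427050/530923743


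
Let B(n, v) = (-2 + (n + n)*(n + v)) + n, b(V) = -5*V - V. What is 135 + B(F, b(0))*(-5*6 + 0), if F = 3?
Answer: -435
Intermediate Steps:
b(V) = -6*V
B(n, v) = -2 + n + 2*n*(n + v) (B(n, v) = (-2 + (2*n)*(n + v)) + n = (-2 + 2*n*(n + v)) + n = -2 + n + 2*n*(n + v))
135 + B(F, b(0))*(-5*6 + 0) = 135 + (-2 + 3 + 2*3² + 2*3*(-6*0))*(-5*6 + 0) = 135 + (-2 + 3 + 2*9 + 2*3*0)*(-30 + 0) = 135 + (-2 + 3 + 18 + 0)*(-30) = 135 + 19*(-30) = 135 - 570 = -435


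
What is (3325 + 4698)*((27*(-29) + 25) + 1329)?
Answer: 4581133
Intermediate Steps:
(3325 + 4698)*((27*(-29) + 25) + 1329) = 8023*((-783 + 25) + 1329) = 8023*(-758 + 1329) = 8023*571 = 4581133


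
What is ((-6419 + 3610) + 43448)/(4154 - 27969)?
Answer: -40639/23815 ≈ -1.7064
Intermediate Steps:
((-6419 + 3610) + 43448)/(4154 - 27969) = (-2809 + 43448)/(-23815) = 40639*(-1/23815) = -40639/23815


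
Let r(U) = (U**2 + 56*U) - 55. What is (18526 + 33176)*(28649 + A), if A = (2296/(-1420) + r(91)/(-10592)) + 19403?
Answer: 2335281095885451/940040 ≈ 2.4842e+9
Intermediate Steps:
r(U) = -55 + U**2 + 56*U
A = 36473787681/1880080 (A = (2296/(-1420) + (-55 + 91**2 + 56*91)/(-10592)) + 19403 = (2296*(-1/1420) + (-55 + 8281 + 5096)*(-1/10592)) + 19403 = (-574/355 + 13322*(-1/10592)) + 19403 = (-574/355 - 6661/5296) + 19403 = -5404559/1880080 + 19403 = 36473787681/1880080 ≈ 19400.)
(18526 + 33176)*(28649 + A) = (18526 + 33176)*(28649 + 36473787681/1880080) = 51702*(90336199601/1880080) = 2335281095885451/940040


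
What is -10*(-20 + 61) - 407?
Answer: -817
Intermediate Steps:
-10*(-20 + 61) - 407 = -10*41 - 407 = -410 - 407 = -817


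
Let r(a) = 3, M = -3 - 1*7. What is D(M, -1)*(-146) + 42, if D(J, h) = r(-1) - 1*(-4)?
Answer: -980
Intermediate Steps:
M = -10 (M = -3 - 7 = -10)
D(J, h) = 7 (D(J, h) = 3 - 1*(-4) = 3 + 4 = 7)
D(M, -1)*(-146) + 42 = 7*(-146) + 42 = -1022 + 42 = -980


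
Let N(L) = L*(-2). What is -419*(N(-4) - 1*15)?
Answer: 2933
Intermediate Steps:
N(L) = -2*L
-419*(N(-4) - 1*15) = -419*(-2*(-4) - 1*15) = -419*(8 - 15) = -419*(-7) = 2933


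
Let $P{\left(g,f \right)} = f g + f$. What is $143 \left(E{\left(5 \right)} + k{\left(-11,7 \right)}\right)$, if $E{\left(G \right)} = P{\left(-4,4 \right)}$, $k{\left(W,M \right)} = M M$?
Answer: $5291$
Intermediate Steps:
$P{\left(g,f \right)} = f + f g$
$k{\left(W,M \right)} = M^{2}$
$E{\left(G \right)} = -12$ ($E{\left(G \right)} = 4 \left(1 - 4\right) = 4 \left(-3\right) = -12$)
$143 \left(E{\left(5 \right)} + k{\left(-11,7 \right)}\right) = 143 \left(-12 + 7^{2}\right) = 143 \left(-12 + 49\right) = 143 \cdot 37 = 5291$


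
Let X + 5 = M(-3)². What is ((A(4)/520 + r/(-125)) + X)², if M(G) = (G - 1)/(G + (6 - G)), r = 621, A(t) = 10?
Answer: 309139336009/3422250000 ≈ 90.332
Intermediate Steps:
M(G) = -⅙ + G/6 (M(G) = (-1 + G)/6 = (-1 + G)*(⅙) = -⅙ + G/6)
X = -41/9 (X = -5 + (-⅙ + (⅙)*(-3))² = -5 + (-⅙ - ½)² = -5 + (-⅔)² = -5 + 4/9 = -41/9 ≈ -4.5556)
((A(4)/520 + r/(-125)) + X)² = ((10/520 + 621/(-125)) - 41/9)² = ((10*(1/520) + 621*(-1/125)) - 41/9)² = ((1/52 - 621/125) - 41/9)² = (-32167/6500 - 41/9)² = (-556003/58500)² = 309139336009/3422250000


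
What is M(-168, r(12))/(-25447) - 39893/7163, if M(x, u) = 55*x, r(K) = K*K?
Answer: -948971051/182276861 ≈ -5.2062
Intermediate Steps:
r(K) = K**2
M(-168, r(12))/(-25447) - 39893/7163 = (55*(-168))/(-25447) - 39893/7163 = -9240*(-1/25447) - 39893*1/7163 = 9240/25447 - 39893/7163 = -948971051/182276861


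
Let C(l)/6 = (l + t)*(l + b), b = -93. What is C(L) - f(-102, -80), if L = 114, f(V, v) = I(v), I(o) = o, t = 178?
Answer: 36872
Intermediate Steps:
f(V, v) = v
C(l) = 6*(-93 + l)*(178 + l) (C(l) = 6*((l + 178)*(l - 93)) = 6*((178 + l)*(-93 + l)) = 6*((-93 + l)*(178 + l)) = 6*(-93 + l)*(178 + l))
C(L) - f(-102, -80) = (-99324 + 6*114² + 510*114) - 1*(-80) = (-99324 + 6*12996 + 58140) + 80 = (-99324 + 77976 + 58140) + 80 = 36792 + 80 = 36872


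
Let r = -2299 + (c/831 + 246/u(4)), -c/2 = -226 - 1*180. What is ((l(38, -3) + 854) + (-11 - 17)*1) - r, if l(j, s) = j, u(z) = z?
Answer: 5153069/1662 ≈ 3100.5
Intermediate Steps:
c = 812 (c = -2*(-226 - 1*180) = -2*(-226 - 180) = -2*(-406) = 812)
r = -3717101/1662 (r = -2299 + (812/831 + 246/4) = -2299 + (812*(1/831) + 246*(¼)) = -2299 + (812/831 + 123/2) = -2299 + 103837/1662 = -3717101/1662 ≈ -2236.5)
((l(38, -3) + 854) + (-11 - 17)*1) - r = ((38 + 854) + (-11 - 17)*1) - 1*(-3717101/1662) = (892 - 28*1) + 3717101/1662 = (892 - 28) + 3717101/1662 = 864 + 3717101/1662 = 5153069/1662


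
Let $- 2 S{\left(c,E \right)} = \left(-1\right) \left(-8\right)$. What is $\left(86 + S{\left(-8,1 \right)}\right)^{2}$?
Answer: $6724$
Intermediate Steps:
$S{\left(c,E \right)} = -4$ ($S{\left(c,E \right)} = - \frac{\left(-1\right) \left(-8\right)}{2} = \left(- \frac{1}{2}\right) 8 = -4$)
$\left(86 + S{\left(-8,1 \right)}\right)^{2} = \left(86 - 4\right)^{2} = 82^{2} = 6724$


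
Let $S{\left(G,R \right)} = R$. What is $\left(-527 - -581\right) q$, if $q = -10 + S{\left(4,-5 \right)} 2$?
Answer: $-1080$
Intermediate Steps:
$q = -20$ ($q = -10 - 10 = -20$)
$\left(-527 - -581\right) q = \left(-527 - -581\right) \left(-20\right) = \left(-527 + 581\right) \left(-20\right) = 54 \left(-20\right) = -1080$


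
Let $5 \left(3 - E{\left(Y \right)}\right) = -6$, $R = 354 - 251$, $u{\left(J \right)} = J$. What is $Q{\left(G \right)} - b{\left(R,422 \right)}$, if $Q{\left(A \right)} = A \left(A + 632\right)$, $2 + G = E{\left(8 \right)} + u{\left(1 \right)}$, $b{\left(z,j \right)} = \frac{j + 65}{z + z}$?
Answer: $\frac{10455921}{5150} \approx 2030.3$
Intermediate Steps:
$R = 103$
$E{\left(Y \right)} = \frac{21}{5}$ ($E{\left(Y \right)} = 3 - - \frac{6}{5} = 3 + \frac{6}{5} = \frac{21}{5}$)
$b{\left(z,j \right)} = \frac{65 + j}{2 z}$
$G = \frac{16}{5}$ ($G = -2 + \left(\frac{21}{5} + 1\right) = -2 + \frac{26}{5} = \frac{16}{5} \approx 3.2$)
$Q{\left(A \right)} = A \left(632 + A\right)$
$Q{\left(G \right)} - b{\left(R,422 \right)} = \frac{16 \left(632 + \frac{16}{5}\right)}{5} - \frac{65 + 422}{2 \cdot 103} = \frac{16}{5} \cdot \frac{3176}{5} - \frac{1}{2} \cdot \frac{1}{103} \cdot 487 = \frac{50816}{25} - \frac{487}{206} = \frac{10455921}{5150}$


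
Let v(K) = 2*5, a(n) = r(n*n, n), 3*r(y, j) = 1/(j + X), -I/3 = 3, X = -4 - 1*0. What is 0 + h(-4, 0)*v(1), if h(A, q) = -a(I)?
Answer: 10/39 ≈ 0.25641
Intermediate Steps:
X = -4 (X = -4 + 0 = -4)
I = -9 (I = -3*3 = -9)
r(y, j) = 1/(3*(-4 + j)) (r(y, j) = 1/(3*(j - 4)) = 1/(3*(-4 + j)))
a(n) = 1/(3*(-4 + n))
h(A, q) = 1/39 (h(A, q) = -1/(3*(-4 - 9)) = -1/(3*(-13)) = -(-1)/(3*13) = -1*(-1/39) = 1/39)
v(K) = 10
0 + h(-4, 0)*v(1) = 0 + (1/39)*10 = 0 + 10/39 = 10/39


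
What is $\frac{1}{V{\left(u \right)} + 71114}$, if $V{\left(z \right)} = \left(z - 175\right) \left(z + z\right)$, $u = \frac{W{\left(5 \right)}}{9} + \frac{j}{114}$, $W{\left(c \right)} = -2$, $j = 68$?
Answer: $\frac{29241}{2075622266} \approx 1.4088 \cdot 10^{-5}$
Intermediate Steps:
$u = \frac{64}{171}$ ($u = - \frac{2}{9} + \frac{68}{114} = \left(-2\right) \frac{1}{9} + 68 \cdot \frac{1}{114} = - \frac{2}{9} + \frac{34}{57} = \frac{64}{171} \approx 0.37427$)
$V{\left(z \right)} = 2 z \left(-175 + z\right)$ ($V{\left(z \right)} = \left(-175 + z\right) 2 z = 2 z \left(-175 + z\right)$)
$\frac{1}{V{\left(u \right)} + 71114} = \frac{1}{2 \cdot \frac{64}{171} \left(-175 + \frac{64}{171}\right) + 71114} = \frac{1}{2 \cdot \frac{64}{171} \left(- \frac{29861}{171}\right) + 71114} = \frac{1}{- \frac{3822208}{29241} + 71114} = \frac{1}{\frac{2075622266}{29241}} = \frac{29241}{2075622266}$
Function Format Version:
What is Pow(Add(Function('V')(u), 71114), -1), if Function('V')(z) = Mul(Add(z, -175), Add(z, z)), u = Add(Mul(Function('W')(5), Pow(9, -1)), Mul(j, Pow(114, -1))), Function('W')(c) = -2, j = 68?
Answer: Rational(29241, 2075622266) ≈ 1.4088e-5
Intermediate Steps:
u = Rational(64, 171) (u = Add(Mul(-2, Pow(9, -1)), Mul(68, Pow(114, -1))) = Add(Mul(-2, Rational(1, 9)), Mul(68, Rational(1, 114))) = Add(Rational(-2, 9), Rational(34, 57)) = Rational(64, 171) ≈ 0.37427)
Function('V')(z) = Mul(2, z, Add(-175, z)) (Function('V')(z) = Mul(Add(-175, z), Mul(2, z)) = Mul(2, z, Add(-175, z)))
Pow(Add(Function('V')(u), 71114), -1) = Pow(Add(Mul(2, Rational(64, 171), Add(-175, Rational(64, 171))), 71114), -1) = Pow(Add(Mul(2, Rational(64, 171), Rational(-29861, 171)), 71114), -1) = Pow(Add(Rational(-3822208, 29241), 71114), -1) = Pow(Rational(2075622266, 29241), -1) = Rational(29241, 2075622266)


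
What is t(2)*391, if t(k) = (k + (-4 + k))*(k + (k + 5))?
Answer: 0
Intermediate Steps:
t(k) = (-4 + 2*k)*(5 + 2*k) (t(k) = (-4 + 2*k)*(k + (5 + k)) = (-4 + 2*k)*(5 + 2*k))
t(2)*391 = (-20 + 2*2 + 4*2**2)*391 = (-20 + 4 + 4*4)*391 = (-20 + 4 + 16)*391 = 0*391 = 0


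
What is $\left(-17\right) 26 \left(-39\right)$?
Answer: $17238$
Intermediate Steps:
$\left(-17\right) 26 \left(-39\right) = \left(-442\right) \left(-39\right) = 17238$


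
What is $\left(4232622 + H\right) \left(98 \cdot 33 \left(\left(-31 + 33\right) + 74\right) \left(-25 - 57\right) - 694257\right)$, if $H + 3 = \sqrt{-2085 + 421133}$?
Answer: $-88243947689355 - 291879630 \sqrt{2138} \approx -8.8257 \cdot 10^{13}$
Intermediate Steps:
$H = -3 + 14 \sqrt{2138}$ ($H = -3 + \sqrt{-2085 + 421133} = -3 + \sqrt{419048} = -3 + 14 \sqrt{2138} \approx 644.34$)
$\left(4232622 + H\right) \left(98 \cdot 33 \left(\left(-31 + 33\right) + 74\right) \left(-25 - 57\right) - 694257\right) = \left(4232622 - \left(3 - 14 \sqrt{2138}\right)\right) \left(98 \cdot 33 \left(\left(-31 + 33\right) + 74\right) \left(-25 - 57\right) - 694257\right) = \left(4232619 + 14 \sqrt{2138}\right) \left(3234 \left(2 + 74\right) \left(-82\right) - 694257\right) = \left(4232619 + 14 \sqrt{2138}\right) \left(3234 \cdot 76 \left(-82\right) - 694257\right) = \left(4232619 + 14 \sqrt{2138}\right) \left(3234 \left(-6232\right) - 694257\right) = \left(4232619 + 14 \sqrt{2138}\right) \left(-20154288 - 694257\right) = \left(4232619 + 14 \sqrt{2138}\right) \left(-20848545\right) = -88243947689355 - 291879630 \sqrt{2138}$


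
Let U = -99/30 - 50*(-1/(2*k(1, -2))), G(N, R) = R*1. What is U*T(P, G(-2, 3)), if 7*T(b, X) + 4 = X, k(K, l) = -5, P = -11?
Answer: 83/70 ≈ 1.1857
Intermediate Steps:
G(N, R) = R
T(b, X) = -4/7 + X/7
U = -83/10 (U = -99/30 - 50/((2*(-1))*(-5)) = -99*1/30 - 50/((-2*(-5))) = -33/10 - 50/10 = -33/10 - 50*⅒ = -33/10 - 5 = -83/10 ≈ -8.3000)
U*T(P, G(-2, 3)) = -83*(-4/7 + (⅐)*3)/10 = -83*(-4/7 + 3/7)/10 = -83/10*(-⅐) = 83/70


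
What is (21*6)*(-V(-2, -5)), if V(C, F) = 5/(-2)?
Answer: 315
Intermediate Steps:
V(C, F) = -5/2 (V(C, F) = 5*(-1/2) = -5/2)
(21*6)*(-V(-2, -5)) = (21*6)*(-1*(-5/2)) = 126*(5/2) = 315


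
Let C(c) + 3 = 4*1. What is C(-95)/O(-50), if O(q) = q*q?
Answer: 1/2500 ≈ 0.00040000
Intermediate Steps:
C(c) = 1 (C(c) = -3 + 4*1 = -3 + 4 = 1)
O(q) = q²
C(-95)/O(-50) = 1/(-50)² = 1/2500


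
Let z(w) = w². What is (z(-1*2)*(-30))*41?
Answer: -4920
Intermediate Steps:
(z(-1*2)*(-30))*41 = ((-1*2)²*(-30))*41 = ((-2)²*(-30))*41 = (4*(-30))*41 = -120*41 = -4920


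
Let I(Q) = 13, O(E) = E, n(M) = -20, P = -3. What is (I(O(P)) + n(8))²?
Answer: 49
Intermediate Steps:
(I(O(P)) + n(8))² = (13 - 20)² = (-7)² = 49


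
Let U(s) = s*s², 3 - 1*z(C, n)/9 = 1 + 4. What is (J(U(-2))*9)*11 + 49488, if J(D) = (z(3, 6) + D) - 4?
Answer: 46518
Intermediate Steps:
z(C, n) = -18 (z(C, n) = 27 - 9*(1 + 4) = 27 - 9*5 = 27 - 45 = -18)
U(s) = s³
J(D) = -22 + D (J(D) = (-18 + D) - 4 = -22 + D)
(J(U(-2))*9)*11 + 49488 = ((-22 + (-2)³)*9)*11 + 49488 = ((-22 - 8)*9)*11 + 49488 = -30*9*11 + 49488 = -270*11 + 49488 = -2970 + 49488 = 46518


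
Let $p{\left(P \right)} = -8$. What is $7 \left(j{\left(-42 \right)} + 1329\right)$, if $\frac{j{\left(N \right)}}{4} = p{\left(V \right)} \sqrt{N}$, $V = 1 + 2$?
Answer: $9303 - 224 i \sqrt{42} \approx 9303.0 - 1451.7 i$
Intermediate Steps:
$V = 3$
$j{\left(N \right)} = - 32 \sqrt{N}$ ($j{\left(N \right)} = 4 \left(- 8 \sqrt{N}\right) = - 32 \sqrt{N}$)
$7 \left(j{\left(-42 \right)} + 1329\right) = 7 \left(- 32 \sqrt{-42} + 1329\right) = 7 \left(- 32 i \sqrt{42} + 1329\right) = 7 \left(1329 - 32 i \sqrt{42}\right) = 9303 - 224 i \sqrt{42}$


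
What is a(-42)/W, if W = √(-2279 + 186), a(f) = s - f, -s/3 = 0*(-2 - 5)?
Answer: -6*I*√2093/299 ≈ -0.91805*I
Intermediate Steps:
s = 0 (s = -0*(-2 - 5) = -0*(-7) = -3*0 = 0)
a(f) = -f (a(f) = 0 - f = -f)
W = I*√2093 (W = √(-2093) = I*√2093 ≈ 45.749*I)
a(-42)/W = (-1*(-42))/((I*√2093)) = 42*(-I*√2093/2093) = -6*I*√2093/299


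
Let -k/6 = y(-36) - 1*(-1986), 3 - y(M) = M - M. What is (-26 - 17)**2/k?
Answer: -1849/11934 ≈ -0.15494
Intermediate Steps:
y(M) = 3 (y(M) = 3 - (M - M) = 3 - 1*0 = 3 + 0 = 3)
k = -11934 (k = -6*(3 - 1*(-1986)) = -6*(3 + 1986) = -6*1989 = -11934)
(-26 - 17)**2/k = (-26 - 17)**2/(-11934) = (-43)**2*(-1/11934) = 1849*(-1/11934) = -1849/11934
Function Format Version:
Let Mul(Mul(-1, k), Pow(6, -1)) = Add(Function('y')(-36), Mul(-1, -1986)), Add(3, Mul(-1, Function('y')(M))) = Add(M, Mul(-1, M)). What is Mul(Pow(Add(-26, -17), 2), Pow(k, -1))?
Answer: Rational(-1849, 11934) ≈ -0.15494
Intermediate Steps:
Function('y')(M) = 3 (Function('y')(M) = Add(3, Mul(-1, Add(M, Mul(-1, M)))) = Add(3, Mul(-1, 0)) = Add(3, 0) = 3)
k = -11934 (k = Mul(-6, Add(3, Mul(-1, -1986))) = Mul(-6, Add(3, 1986)) = Mul(-6, 1989) = -11934)
Mul(Pow(Add(-26, -17), 2), Pow(k, -1)) = Mul(Pow(Add(-26, -17), 2), Pow(-11934, -1)) = Mul(Pow(-43, 2), Rational(-1, 11934)) = Mul(1849, Rational(-1, 11934)) = Rational(-1849, 11934)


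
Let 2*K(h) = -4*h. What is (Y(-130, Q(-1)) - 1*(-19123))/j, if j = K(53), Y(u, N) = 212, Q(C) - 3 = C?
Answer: -19335/106 ≈ -182.41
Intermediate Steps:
Q(C) = 3 + C
K(h) = -2*h (K(h) = (-4*h)/2 = -2*h)
j = -106 (j = -2*53 = -106)
(Y(-130, Q(-1)) - 1*(-19123))/j = (212 - 1*(-19123))/(-106) = (212 + 19123)*(-1/106) = 19335*(-1/106) = -19335/106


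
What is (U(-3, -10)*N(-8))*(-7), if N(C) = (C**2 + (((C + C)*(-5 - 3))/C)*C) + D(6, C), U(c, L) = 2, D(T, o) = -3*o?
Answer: -3024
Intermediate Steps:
N(C) = C**2 - 19*C (N(C) = (C**2 + (((C + C)*(-5 - 3))/C)*C) - 3*C = (C**2 + (((2*C)*(-8))/C)*C) - 3*C = (C**2 + ((-16*C)/C)*C) - 3*C = (C**2 - 16*C) - 3*C = C**2 - 19*C)
(U(-3, -10)*N(-8))*(-7) = (2*(-8*(-19 - 8)))*(-7) = (2*(-8*(-27)))*(-7) = (2*216)*(-7) = 432*(-7) = -3024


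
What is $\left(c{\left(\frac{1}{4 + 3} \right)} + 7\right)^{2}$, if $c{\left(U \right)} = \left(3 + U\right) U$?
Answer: $\frac{133225}{2401} \approx 55.487$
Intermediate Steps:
$c{\left(U \right)} = U \left(3 + U\right)$
$\left(c{\left(\frac{1}{4 + 3} \right)} + 7\right)^{2} = \left(\frac{3 + \frac{1}{4 + 3}}{4 + 3} + 7\right)^{2} = \left(\frac{3 + \frac{1}{7}}{7} + 7\right)^{2} = \left(\frac{1}{7} \cdot \frac{22}{7} + 7\right)^{2} = \left(\frac{22}{49} + 7\right)^{2} = \left(\frac{365}{49}\right)^{2} = \frac{133225}{2401}$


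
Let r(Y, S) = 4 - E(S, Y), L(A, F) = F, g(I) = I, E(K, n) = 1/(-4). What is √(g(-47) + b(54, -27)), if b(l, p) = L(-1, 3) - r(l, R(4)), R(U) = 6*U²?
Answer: I*√193/2 ≈ 6.9462*I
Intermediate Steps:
E(K, n) = -¼
r(Y, S) = 17/4 (r(Y, S) = 4 - 1*(-¼) = 4 + ¼ = 17/4)
b(l, p) = -5/4 (b(l, p) = 3 - 1*17/4 = 3 - 17/4 = -5/4)
√(g(-47) + b(54, -27)) = √(-47 - 5/4) = √(-193/4) = I*√193/2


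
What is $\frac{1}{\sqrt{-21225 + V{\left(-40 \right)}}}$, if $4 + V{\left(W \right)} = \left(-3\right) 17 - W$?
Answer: $- \frac{i \sqrt{590}}{3540} \approx - 0.0068616 i$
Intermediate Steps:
$V{\left(W \right)} = -55 - W$ ($V{\left(W \right)} = -4 - \left(51 + W\right) = -55 - W$)
$\frac{1}{\sqrt{-21225 + V{\left(-40 \right)}}} = \frac{1}{\sqrt{-21225 - 15}} = \frac{1}{\sqrt{-21240}} = \frac{1}{6 i \sqrt{590}} = - \frac{i \sqrt{590}}{3540}$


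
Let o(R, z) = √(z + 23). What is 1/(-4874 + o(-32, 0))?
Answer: -4874/23755853 - √23/23755853 ≈ -0.00020537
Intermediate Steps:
o(R, z) = √(23 + z)
1/(-4874 + o(-32, 0)) = 1/(-4874 + √(23 + 0)) = 1/(-4874 + √23)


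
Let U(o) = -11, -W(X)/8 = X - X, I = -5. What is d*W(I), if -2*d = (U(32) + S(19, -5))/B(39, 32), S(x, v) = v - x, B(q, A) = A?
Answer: 0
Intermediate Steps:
W(X) = 0 (W(X) = -8*(X - X) = -8*0 = 0)
d = 35/64 (d = -(-11 + (-5 - 1*19))/(2*32) = -(-11 + (-5 - 19))/(2*32) = -(-11 - 24)/(2*32) = -(-35)/(2*32) = -1/2*(-35/32) = 35/64 ≈ 0.54688)
d*W(I) = (35/64)*0 = 0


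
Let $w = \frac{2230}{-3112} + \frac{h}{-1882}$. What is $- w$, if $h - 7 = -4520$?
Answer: $- \frac{2461899}{1464196} \approx -1.6814$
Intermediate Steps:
$h = -4513$ ($h = 7 - 4520 = -4513$)
$w = \frac{2461899}{1464196}$ ($w = \frac{2230}{-3112} - \frac{4513}{-1882} = 2230 \left(- \frac{1}{3112}\right) - - \frac{4513}{1882} = - \frac{1115}{1556} + \frac{4513}{1882} = \frac{2461899}{1464196} \approx 1.6814$)
$- w = \left(-1\right) \frac{2461899}{1464196} = - \frac{2461899}{1464196}$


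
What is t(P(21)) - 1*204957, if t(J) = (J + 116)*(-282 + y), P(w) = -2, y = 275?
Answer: -205755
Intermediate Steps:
t(J) = -812 - 7*J (t(J) = (J + 116)*(-282 + 275) = (116 + J)*(-7) = -812 - 7*J)
t(P(21)) - 1*204957 = (-812 - 7*(-2)) - 1*204957 = (-812 + 14) - 204957 = -798 - 204957 = -205755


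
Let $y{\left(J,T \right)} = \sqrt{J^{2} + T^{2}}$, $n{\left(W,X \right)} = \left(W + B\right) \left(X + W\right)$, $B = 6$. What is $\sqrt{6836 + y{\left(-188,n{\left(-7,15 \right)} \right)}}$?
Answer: $2 \sqrt{1709 + \sqrt{2213}} \approx 83.81$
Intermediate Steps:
$n{\left(W,X \right)} = \left(6 + W\right) \left(W + X\right)$ ($n{\left(W,X \right)} = \left(W + 6\right) \left(X + W\right) = \left(6 + W\right) \left(W + X\right)$)
$\sqrt{6836 + y{\left(-188,n{\left(-7,15 \right)} \right)}} = \sqrt{6836 + \sqrt{\left(-188\right)^{2} + \left(\left(-7\right)^{2} + 6 \left(-7\right) + 6 \cdot 15 - 105\right)^{2}}} = \sqrt{6836 + \sqrt{35344 + \left(49 - 42 + 90 - 105\right)^{2}}} = \sqrt{6836 + \sqrt{35344 + \left(-8\right)^{2}}} = \sqrt{6836 + \sqrt{35344 + 64}} = \sqrt{6836 + \sqrt{35408}} = \sqrt{6836 + 4 \sqrt{2213}}$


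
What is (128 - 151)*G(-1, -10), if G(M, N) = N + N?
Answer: 460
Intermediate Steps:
G(M, N) = 2*N
(128 - 151)*G(-1, -10) = (128 - 151)*(2*(-10)) = -23*(-20) = 460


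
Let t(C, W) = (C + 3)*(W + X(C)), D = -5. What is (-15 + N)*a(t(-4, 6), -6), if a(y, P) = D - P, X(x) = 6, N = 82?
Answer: 67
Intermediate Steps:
t(C, W) = (3 + C)*(6 + W) (t(C, W) = (C + 3)*(W + 6) = (3 + C)*(6 + W))
a(y, P) = -5 - P
(-15 + N)*a(t(-4, 6), -6) = (-15 + 82)*(-5 - 1*(-6)) = 67*(-5 + 6) = 67*1 = 67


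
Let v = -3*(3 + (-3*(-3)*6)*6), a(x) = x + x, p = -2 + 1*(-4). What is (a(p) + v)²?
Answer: 986049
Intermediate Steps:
p = -6 (p = -2 - 4 = -6)
a(x) = 2*x
v = -981 (v = -3*(3 + (9*6)*6) = -3*(3 + 54*6) = -3*(3 + 324) = -3*327 = -981)
(a(p) + v)² = (2*(-6) - 981)² = (-12 - 981)² = (-993)² = 986049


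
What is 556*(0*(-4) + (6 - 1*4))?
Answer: 1112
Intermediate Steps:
556*(0*(-4) + (6 - 1*4)) = 556*(0 + (6 - 4)) = 556*(0 + 2) = 556*2 = 1112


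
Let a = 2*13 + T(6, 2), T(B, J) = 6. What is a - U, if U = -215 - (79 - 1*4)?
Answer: 322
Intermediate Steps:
a = 32 (a = 2*13 + 6 = 26 + 6 = 32)
U = -290 (U = -215 - (79 - 4) = -215 - 1*75 = -215 - 75 = -290)
a - U = 32 - 1*(-290) = 32 + 290 = 322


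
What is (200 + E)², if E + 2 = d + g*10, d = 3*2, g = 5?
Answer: 64516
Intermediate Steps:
d = 6
E = 54 (E = -2 + (6 + 5*10) = -2 + (6 + 50) = -2 + 56 = 54)
(200 + E)² = (200 + 54)² = 254² = 64516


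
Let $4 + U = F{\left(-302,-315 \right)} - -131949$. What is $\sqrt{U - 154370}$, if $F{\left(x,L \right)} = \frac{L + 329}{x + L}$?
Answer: $\frac{i \sqrt{8536959463}}{617} \approx 149.75 i$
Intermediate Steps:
$F{\left(x,L \right)} = \frac{329 + L}{L + x}$
$U = \frac{81410051}{617}$ ($U = -4 + \left(\frac{329 - 315}{-315 - 302} - -131949\right) = -4 + \left(\frac{1}{-617} \cdot 14 + 131949\right) = -4 + \left(\left(- \frac{1}{617}\right) 14 + 131949\right) = -4 + \left(- \frac{14}{617} + 131949\right) = -4 + \frac{81412519}{617} = \frac{81410051}{617} \approx 1.3195 \cdot 10^{5}$)
$\sqrt{U - 154370} = \sqrt{\frac{81410051}{617} - 154370} = \sqrt{- \frac{13836239}{617}} = \frac{i \sqrt{8536959463}}{617}$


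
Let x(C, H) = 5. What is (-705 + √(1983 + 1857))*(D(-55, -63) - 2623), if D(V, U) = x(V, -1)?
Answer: 1845690 - 41888*√15 ≈ 1.6835e+6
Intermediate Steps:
D(V, U) = 5
(-705 + √(1983 + 1857))*(D(-55, -63) - 2623) = (-705 + √(1983 + 1857))*(5 - 2623) = (-705 + √3840)*(-2618) = (-705 + 16*√15)*(-2618) = 1845690 - 41888*√15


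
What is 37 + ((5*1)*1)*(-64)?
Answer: -283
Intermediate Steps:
37 + ((5*1)*1)*(-64) = 37 + (5*1)*(-64) = 37 + 5*(-64) = 37 - 320 = -283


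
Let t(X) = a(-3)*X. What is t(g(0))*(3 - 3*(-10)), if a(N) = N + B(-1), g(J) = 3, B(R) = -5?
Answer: -792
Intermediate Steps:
a(N) = -5 + N (a(N) = N - 5 = -5 + N)
t(X) = -8*X (t(X) = (-5 - 3)*X = -8*X)
t(g(0))*(3 - 3*(-10)) = (-8*3)*(3 - 3*(-10)) = -24*(3 + 30) = -24*33 = -792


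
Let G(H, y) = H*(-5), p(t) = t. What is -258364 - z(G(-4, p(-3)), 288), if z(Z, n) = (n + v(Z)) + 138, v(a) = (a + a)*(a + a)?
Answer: -260390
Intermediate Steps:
v(a) = 4*a**2 (v(a) = (2*a)*(2*a) = 4*a**2)
G(H, y) = -5*H
z(Z, n) = 138 + n + 4*Z**2 (z(Z, n) = (n + 4*Z**2) + 138 = 138 + n + 4*Z**2)
-258364 - z(G(-4, p(-3)), 288) = -258364 - (138 + 288 + 4*(-5*(-4))**2) = -258364 - (138 + 288 + 4*20**2) = -258364 - (138 + 288 + 4*400) = -258364 - (138 + 288 + 1600) = -258364 - 1*2026 = -258364 - 2026 = -260390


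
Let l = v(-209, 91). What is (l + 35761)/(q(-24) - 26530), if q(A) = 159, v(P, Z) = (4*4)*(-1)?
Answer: -35745/26371 ≈ -1.3555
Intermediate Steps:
v(P, Z) = -16 (v(P, Z) = 16*(-1) = -16)
l = -16
(l + 35761)/(q(-24) - 26530) = (-16 + 35761)/(159 - 26530) = 35745/(-26371) = 35745*(-1/26371) = -35745/26371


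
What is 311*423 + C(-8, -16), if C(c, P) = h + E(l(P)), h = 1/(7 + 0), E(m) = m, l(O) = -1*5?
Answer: 920837/7 ≈ 1.3155e+5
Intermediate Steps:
l(O) = -5
h = ⅐ (h = 1/7 = ⅐ ≈ 0.14286)
C(c, P) = -34/7 (C(c, P) = ⅐ - 5 = -34/7)
311*423 + C(-8, -16) = 311*423 - 34/7 = 131553 - 34/7 = 920837/7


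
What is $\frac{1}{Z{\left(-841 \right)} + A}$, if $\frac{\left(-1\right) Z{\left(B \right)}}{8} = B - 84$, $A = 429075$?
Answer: $\frac{1}{436475} \approx 2.2911 \cdot 10^{-6}$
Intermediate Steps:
$Z{\left(B \right)} = 672 - 8 B$ ($Z{\left(B \right)} = - 8 \left(B - 84\right) = - 8 \left(-84 + B\right) = 672 - 8 B$)
$\frac{1}{Z{\left(-841 \right)} + A} = \frac{1}{\left(672 - -6728\right) + 429075} = \frac{1}{\left(672 + 6728\right) + 429075} = \frac{1}{7400 + 429075} = \frac{1}{436475}$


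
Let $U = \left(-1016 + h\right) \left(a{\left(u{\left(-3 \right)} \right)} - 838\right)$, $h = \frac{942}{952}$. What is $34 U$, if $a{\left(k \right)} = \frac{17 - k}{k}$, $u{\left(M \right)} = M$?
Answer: $\frac{87449245}{3} \approx 2.915 \cdot 10^{7}$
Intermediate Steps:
$a{\left(k \right)} = \frac{17 - k}{k}$
$h = \frac{471}{476}$ ($h = 942 \cdot \frac{1}{952} = \frac{471}{476} \approx 0.9895$)
$U = \frac{87449245}{102}$ ($U = \left(-1016 + \frac{471}{476}\right) \left(\frac{17 - -3}{-3} - 838\right) = - \frac{483145 \left(- \frac{17 + 3}{3} - 838\right)}{476} = - \frac{483145 \left(\left(- \frac{1}{3}\right) 20 - 838\right)}{476} = - \frac{483145 \left(- \frac{20}{3} - 838\right)}{476} = \left(- \frac{483145}{476}\right) \left(- \frac{2534}{3}\right) = \frac{87449245}{102} \approx 8.5735 \cdot 10^{5}$)
$34 U = 34 \cdot \frac{87449245}{102} = \frac{87449245}{3}$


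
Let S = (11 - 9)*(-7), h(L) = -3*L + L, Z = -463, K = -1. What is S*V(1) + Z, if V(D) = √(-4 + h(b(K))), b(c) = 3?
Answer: -463 - 14*I*√10 ≈ -463.0 - 44.272*I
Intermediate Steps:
h(L) = -2*L
S = -14 (S = 2*(-7) = -14)
V(D) = I*√10 (V(D) = √(-4 - 2*3) = √(-4 - 6) = √(-10) = I*√10)
S*V(1) + Z = -14*I*√10 - 463 = -463 - 14*I*√10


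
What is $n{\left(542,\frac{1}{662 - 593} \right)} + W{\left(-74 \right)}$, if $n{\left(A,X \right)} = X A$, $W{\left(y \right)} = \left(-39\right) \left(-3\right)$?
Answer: $\frac{8615}{69} \approx 124.86$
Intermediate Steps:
$W{\left(y \right)} = 117$
$n{\left(A,X \right)} = A X$
$n{\left(542,\frac{1}{662 - 593} \right)} + W{\left(-74 \right)} = \frac{542}{662 - 593} + 117 = \frac{542}{69} + 117 = \frac{8615}{69}$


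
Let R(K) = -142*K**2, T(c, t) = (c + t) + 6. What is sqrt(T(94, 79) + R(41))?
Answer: I*sqrt(238523) ≈ 488.39*I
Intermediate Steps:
T(c, t) = 6 + c + t
sqrt(T(94, 79) + R(41)) = sqrt((6 + 94 + 79) - 142*41**2) = sqrt(179 - 142*1681) = sqrt(179 - 238702) = sqrt(-238523) = I*sqrt(238523)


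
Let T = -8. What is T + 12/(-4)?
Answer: -11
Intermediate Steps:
T + 12/(-4) = -8 + 12/(-4) = -8 - ¼*12 = -8 - 3 = -11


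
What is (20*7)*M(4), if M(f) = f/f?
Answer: 140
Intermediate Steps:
M(f) = 1
(20*7)*M(4) = (20*7)*1 = 140*1 = 140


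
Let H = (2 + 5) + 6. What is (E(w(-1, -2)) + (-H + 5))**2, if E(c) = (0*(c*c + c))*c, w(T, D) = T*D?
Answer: 64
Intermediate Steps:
w(T, D) = D*T
H = 13 (H = 7 + 6 = 13)
E(c) = 0 (E(c) = (0*(c**2 + c))*c = (0*(c + c**2))*c = 0*c = 0)
(E(w(-1, -2)) + (-H + 5))**2 = (0 + (-1*13 + 5))**2 = (0 + (-13 + 5))**2 = (0 - 8)**2 = (-8)**2 = 64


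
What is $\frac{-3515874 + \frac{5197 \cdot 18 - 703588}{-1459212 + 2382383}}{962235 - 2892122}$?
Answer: $\frac{3245753526496}{1781615711677} \approx 1.8218$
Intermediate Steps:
$\frac{-3515874 + \frac{5197 \cdot 18 - 703588}{-1459212 + 2382383}}{962235 - 2892122} = \frac{-3515874 + \frac{93546 - 703588}{923171}}{-1929887} = \left(-3515874 - \frac{610042}{923171}\right) \left(- \frac{1}{1929887}\right) = \left(- \frac{3245753526496}{923171}\right) \left(- \frac{1}{1929887}\right) = \frac{3245753526496}{1781615711677}$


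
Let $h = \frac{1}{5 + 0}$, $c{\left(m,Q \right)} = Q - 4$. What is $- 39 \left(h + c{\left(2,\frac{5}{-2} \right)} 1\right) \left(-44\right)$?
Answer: $- \frac{54054}{5} \approx -10811.0$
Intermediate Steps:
$c{\left(m,Q \right)} = -4 + Q$
$h = \frac{1}{5} \approx 0.2$
$- 39 \left(h + c{\left(2,\frac{5}{-2} \right)} 1\right) \left(-44\right) = - 39 \left(\frac{1}{5} + \left(-4 + \frac{5}{-2}\right) 1\right) \left(-44\right) = - 39 \left(\frac{1}{5} + \left(-4 + 5 \left(- \frac{1}{2}\right)\right) 1\right) \left(-44\right) = - 39 \left(\frac{1}{5} + \left(-4 - \frac{5}{2}\right) 1\right) \left(-44\right) = - 39 \left(\frac{1}{5} - \frac{13}{2}\right) \left(-44\right) = \left(-39\right) \left(- \frac{63}{10}\right) \left(-44\right) = \frac{2457}{10} \left(-44\right) = - \frac{54054}{5}$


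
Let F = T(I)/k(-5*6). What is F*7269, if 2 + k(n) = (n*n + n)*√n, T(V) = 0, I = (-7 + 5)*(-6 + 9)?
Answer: 0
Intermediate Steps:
I = -6 (I = -2*3 = -6)
k(n) = -2 + √n*(n + n²) (k(n) = -2 + (n*n + n)*√n = -2 + (n² + n)*√n = -2 + (n + n²)*√n = -2 + √n*(n + n²))
F = 0 (F = 0/(-2 + (-5*6)^(3/2) + (-5*6)^(5/2)) = 0/(-2 + (-30)^(3/2) + (-30)^(5/2)) = 0/(-2 - 30*I*√30 + 900*I*√30) = 0/(-2 + 870*I*√30) = 0)
F*7269 = 0*7269 = 0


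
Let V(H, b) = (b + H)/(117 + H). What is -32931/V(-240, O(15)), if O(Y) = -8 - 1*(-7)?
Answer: -4050513/241 ≈ -16807.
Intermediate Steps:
O(Y) = -1 (O(Y) = -8 + 7 = -1)
V(H, b) = (H + b)/(117 + H)
-32931/V(-240, O(15)) = -32931*(117 - 240)/(-240 - 1) = -32931/(-241/(-123)) = -32931/((-1/123*(-241))) = -32931/241/123 = -32931*123/241 = -4050513/241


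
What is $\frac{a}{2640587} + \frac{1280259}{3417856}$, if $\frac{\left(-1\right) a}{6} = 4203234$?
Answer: $- \frac{82815656005791}{9025146121472} \approx -9.1761$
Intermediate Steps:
$a = -25219404$ ($a = \left(-6\right) 4203234 = -25219404$)
$\frac{a}{2640587} + \frac{1280259}{3417856} = - \frac{25219404}{2640587} + \frac{1280259}{3417856} = - \frac{82815656005791}{9025146121472}$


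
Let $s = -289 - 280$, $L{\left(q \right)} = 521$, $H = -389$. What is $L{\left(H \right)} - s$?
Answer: $1090$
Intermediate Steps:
$s = -569$ ($s = -289 - 280 = -569$)
$L{\left(H \right)} - s = 521 - -569 = 521 + 569 = 1090$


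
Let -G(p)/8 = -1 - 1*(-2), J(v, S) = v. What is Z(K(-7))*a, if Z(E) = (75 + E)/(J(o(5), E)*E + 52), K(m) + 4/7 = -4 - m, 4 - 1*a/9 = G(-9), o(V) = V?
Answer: 58536/449 ≈ 130.37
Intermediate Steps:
G(p) = -8 (G(p) = -8*(-1 - 1*(-2)) = -8*(-1 + 2) = -8*1 = -8)
a = 108 (a = 36 - 9*(-8) = 36 + 72 = 108)
K(m) = -32/7 - m (K(m) = -4/7 + (-4 - m) = -32/7 - m)
Z(E) = (75 + E)/(52 + 5*E) (Z(E) = (75 + E)/(5*E + 52) = (75 + E)/(52 + 5*E))
Z(K(-7))*a = ((75 + (-32/7 - 1*(-7)))/(52 + 5*(-32/7 - 1*(-7))))*108 = ((75 + (-32/7 + 7))/(52 + 5*(-32/7 + 7)))*108 = ((75 + 17/7)/(52 + 5*(17/7)))*108 = ((542/7)/(52 + 85/7))*108 = ((542/7)/(449/7))*108 = ((7/449)*(542/7))*108 = (542/449)*108 = 58536/449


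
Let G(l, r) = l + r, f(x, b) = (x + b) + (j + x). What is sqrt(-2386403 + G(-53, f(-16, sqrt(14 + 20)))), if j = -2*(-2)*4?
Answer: sqrt(-2386472 + sqrt(34)) ≈ 1544.8*I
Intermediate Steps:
j = 16 (j = 4*4 = 16)
f(x, b) = 16 + b + 2*x (f(x, b) = (x + b) + (16 + x) = (b + x) + (16 + x) = 16 + b + 2*x)
sqrt(-2386403 + G(-53, f(-16, sqrt(14 + 20)))) = sqrt(-2386403 + (-53 + (16 + sqrt(14 + 20) + 2*(-16)))) = sqrt(-2386403 + (-53 + (16 + sqrt(34) - 32))) = sqrt(-2386403 + (-53 + (-16 + sqrt(34)))) = sqrt(-2386403 + (-69 + sqrt(34))) = sqrt(-2386472 + sqrt(34))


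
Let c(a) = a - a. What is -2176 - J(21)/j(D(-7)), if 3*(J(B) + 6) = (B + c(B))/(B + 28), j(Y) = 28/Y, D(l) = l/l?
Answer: -426455/196 ≈ -2175.8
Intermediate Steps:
c(a) = 0
D(l) = 1
J(B) = -6 + B/(3*(28 + B)) (J(B) = -6 + ((B + 0)/(B + 28))/3 = -6 + (B/(28 + B))/3 = -6 + B/(3*(28 + B)))
-2176 - J(21)/j(D(-7)) = -2176 - (-504 - 17*21)/(3*(28 + 21))/(28/1) = -2176 - (⅓)*(-504 - 357)/49/(28*1) = -2176 - (⅓)*(1/49)*(-861)/28 = -2176 - (-41)/(7*28) = -2176 - 1*(-41/196) = -2176 + 41/196 = -426455/196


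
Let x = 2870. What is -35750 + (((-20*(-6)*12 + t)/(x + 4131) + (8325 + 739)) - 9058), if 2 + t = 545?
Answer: -250241761/7001 ≈ -35744.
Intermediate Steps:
t = 543 (t = -2 + 545 = 543)
-35750 + (((-20*(-6)*12 + t)/(x + 4131) + (8325 + 739)) - 9058) = -35750 + (((-20*(-6)*12 + 543)/(2870 + 4131) + (8325 + 739)) - 9058) = -35750 + (((120*12 + 543)/7001 + 9064) - 9058) = -35750 + (((1440 + 543)*(1/7001) + 9064) - 9058) = -35750 + ((1983*(1/7001) + 9064) - 9058) = -35750 + ((1983/7001 + 9064) - 9058) = -35750 + (63459047/7001 - 9058) = -35750 + 43989/7001 = -250241761/7001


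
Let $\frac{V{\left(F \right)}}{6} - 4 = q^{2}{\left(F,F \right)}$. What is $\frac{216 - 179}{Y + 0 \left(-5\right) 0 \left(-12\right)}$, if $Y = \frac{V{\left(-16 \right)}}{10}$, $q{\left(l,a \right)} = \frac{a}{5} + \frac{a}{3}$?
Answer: $\frac{13875}{17284} \approx 0.80277$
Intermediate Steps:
$q{\left(l,a \right)} = \frac{8 a}{15}$ ($q{\left(l,a \right)} = a \frac{1}{5} + a \frac{1}{3} = \frac{a}{5} + \frac{a}{3} = \frac{8 a}{15}$)
$V{\left(F \right)} = 24 + \frac{128 F^{2}}{75}$ ($V{\left(F \right)} = 24 + 6 \left(\frac{8 F}{15}\right)^{2} = 24 + 6 \frac{64 F^{2}}{225} = 24 + \frac{128 F^{2}}{75}$)
$Y = \frac{17284}{375}$ ($Y = \frac{24 + \frac{128 \left(-16\right)^{2}}{75}}{10} = \left(24 + \frac{128}{75} \cdot 256\right) \frac{1}{10} = \left(24 + \frac{32768}{75}\right) \frac{1}{10} = \frac{34568}{75} \cdot \frac{1}{10} = \frac{17284}{375} \approx 46.091$)
$\frac{216 - 179}{Y + 0 \left(-5\right) 0 \left(-12\right)} = \frac{216 - 179}{\frac{17284}{375} + 0 \left(-5\right) 0 \left(-12\right)} = \frac{37}{\frac{17284}{375} + 0 \cdot 0 \left(-12\right)} = \frac{37}{\frac{17284}{375} + 0 \left(-12\right)} = \frac{37}{\frac{17284}{375} + 0} = \frac{37}{\frac{17284}{375}} = 37 \cdot \frac{375}{17284} = \frac{13875}{17284}$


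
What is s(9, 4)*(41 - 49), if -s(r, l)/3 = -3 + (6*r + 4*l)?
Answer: 1608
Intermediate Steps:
s(r, l) = 9 - 18*r - 12*l (s(r, l) = -3*(-3 + (6*r + 4*l)) = -3*(-3 + (4*l + 6*r)) = -3*(-3 + 4*l + 6*r) = 9 - 18*r - 12*l)
s(9, 4)*(41 - 49) = (9 - 18*9 - 12*4)*(41 - 49) = (9 - 162 - 48)*(-8) = -201*(-8) = 1608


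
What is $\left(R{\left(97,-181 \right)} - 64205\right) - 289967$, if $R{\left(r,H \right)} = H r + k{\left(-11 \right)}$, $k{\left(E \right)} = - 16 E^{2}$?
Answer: $-373665$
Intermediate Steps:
$R{\left(r,H \right)} = -1936 + H r$ ($R{\left(r,H \right)} = H r - 16 \left(-11\right)^{2} = H r - 1936 = -1936 + H r$)
$\left(R{\left(97,-181 \right)} - 64205\right) - 289967 = \left(\left(-1936 - 17557\right) - 64205\right) - 289967 = \left(-19493 - 64205\right) - 289967 = -83698 - 289967 = -373665$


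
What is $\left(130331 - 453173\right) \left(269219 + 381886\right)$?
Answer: $-210204040410$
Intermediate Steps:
$\left(130331 - 453173\right) \left(269219 + 381886\right) = \left(-322842\right) 651105 = -210204040410$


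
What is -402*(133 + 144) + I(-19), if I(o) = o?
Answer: -111373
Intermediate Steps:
-402*(133 + 144) + I(-19) = -402*(133 + 144) - 19 = -402*277 - 19 = -111354 - 19 = -111373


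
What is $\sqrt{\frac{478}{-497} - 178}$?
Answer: $\frac{4 i \sqrt{2762823}}{497} \approx 13.378 i$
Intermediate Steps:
$\sqrt{\frac{478}{-497} - 178} = \sqrt{478 \left(- \frac{1}{497}\right) - 178} = \sqrt{- \frac{478}{497} - 178} = \sqrt{- \frac{88944}{497}} = \frac{4 i \sqrt{2762823}}{497}$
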